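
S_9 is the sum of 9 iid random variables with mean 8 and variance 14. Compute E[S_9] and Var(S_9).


E[S_n] = n*mu = 9*8 = 72
Var(S_n) = n*sigma^2 = 9*14 = 126

E[S_9]=72, Var(S_9)=126


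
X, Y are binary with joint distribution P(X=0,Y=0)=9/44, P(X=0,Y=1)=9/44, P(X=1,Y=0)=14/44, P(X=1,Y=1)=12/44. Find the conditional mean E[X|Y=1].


P(Y=1) = 21/44
E[X|Y=1] = (0*9 + 1*12)/21 = 12/21 = 4/7

4/7


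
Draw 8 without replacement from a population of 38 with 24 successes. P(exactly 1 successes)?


P(X=1) = C(24,1)*C(14,7) / C(38,8)
= 24*3432 / 48903492
= 82368/48903492 = 624/370481

624/370481


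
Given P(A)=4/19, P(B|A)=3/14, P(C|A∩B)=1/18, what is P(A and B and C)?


P(A∩B∩C) = P(A) * P(B|A) * P(C|A∩B)
= 4/19 * 3/14 * 1/18
= 6/133 * 1/18 = 1/399

1/399


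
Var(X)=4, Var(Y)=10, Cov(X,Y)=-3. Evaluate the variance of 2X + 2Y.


Var(2X + 2Y) = 2^2*Var(X) + 2^2*Var(Y) + 2*2*2*Cov(X,Y)
= 4*4 + 4*10 + 8*(-3)
= 16 + 40 - 24 = 32

32


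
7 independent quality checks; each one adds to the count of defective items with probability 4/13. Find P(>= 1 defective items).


P(at least one) = 1 - P(none)
P(none) = (1 - 4/13)^7 = (9/13)^7 = 4782969/62748517
P(at least one) = 1 - 4782969/62748517 = 57965548/62748517

57965548/62748517


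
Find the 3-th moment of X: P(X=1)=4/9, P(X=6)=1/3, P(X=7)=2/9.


E[X^3] = sum(x^3 * P(x))
= 1*4/9 + 216*1/3 + 343*2/9
= 446/3

446/3


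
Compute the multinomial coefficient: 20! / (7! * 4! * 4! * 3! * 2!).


20! = 2432902008176640000
Denominator: 7!=5040 * 4!=24 * 4!=24 * 3!=6 * 2!=2
Coefficient = 2432902008176640000 / 34836480 = 69837768000

69837768000


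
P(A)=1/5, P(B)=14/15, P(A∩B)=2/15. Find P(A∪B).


P(A∪B) = P(A) + P(B) - P(A∩B)
= 1/5 + 14/15 - 2/15 = 1

1


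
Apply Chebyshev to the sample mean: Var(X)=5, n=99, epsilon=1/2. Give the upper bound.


Var(Xbar) = Var(X)/n = 5/99
Chebyshev: P(|Xbar-mu| >= 1/2) <= Var(Xbar)/(1/2)^2 = (5/99)/(1/4) = 20/99

20/99


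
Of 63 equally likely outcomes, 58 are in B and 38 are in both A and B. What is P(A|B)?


P(A|B) = P(A∩B)/P(B) = (38/63)/(58/63) = 38/58 = 19/29

19/29


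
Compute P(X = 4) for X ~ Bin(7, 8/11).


P(X=4) = C(7,4) * p^4 * (1-p)^3
= 35 * 4096/14641 * 27/1331
= 3870720/19487171

3870720/19487171


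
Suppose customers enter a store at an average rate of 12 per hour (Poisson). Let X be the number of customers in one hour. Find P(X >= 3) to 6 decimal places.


P(X>=3) = 1 - P(X<=2) = 1 - (e^(-12)*12^0/0! + e^(-12)*12^1/1! + e^(-12)*12^2/2!)
≈ 1 - (0.0000061442 + 0.0000737305 + 0.0004423833)
= 1 - 0.0005222580 = 0.9994777420
≈ 0.999478

0.999478


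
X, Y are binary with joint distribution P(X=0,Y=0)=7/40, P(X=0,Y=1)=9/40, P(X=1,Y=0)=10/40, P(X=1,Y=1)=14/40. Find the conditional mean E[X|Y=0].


P(Y=0) = 17/40
E[X|Y=0] = (0*7 + 1*10)/17 = 10/17

10/17


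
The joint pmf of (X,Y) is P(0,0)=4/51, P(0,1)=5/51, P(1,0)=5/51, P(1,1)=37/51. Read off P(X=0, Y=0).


Read from table: P(X=0, Y=0) = 4/51

4/51


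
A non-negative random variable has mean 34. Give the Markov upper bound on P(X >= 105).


Markov: P(X >= a) <= E[X]/a
P(X >= 105) <= 34/105

34/105


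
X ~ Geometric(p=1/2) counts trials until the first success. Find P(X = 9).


P(X=9) = (1-p)^8 * p = (1/2)^8 * 1/2
= 1/256 * 1/2 = 1/512

1/512


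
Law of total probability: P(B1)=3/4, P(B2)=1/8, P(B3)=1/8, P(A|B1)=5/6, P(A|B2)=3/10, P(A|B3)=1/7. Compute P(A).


P(A) = P(A|B1)P(B1) + P(A|B2)P(B2) + P(A|B3)P(B3)
= 5/6*3/4 + 3/10*1/8 + 1/7*1/8
= 5/8 + 3/80 + 1/56 = 381/560

381/560


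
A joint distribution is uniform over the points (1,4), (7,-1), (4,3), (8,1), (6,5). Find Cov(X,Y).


E[X]=26/5, E[Y]=12/5, E[XY]=47/5
Cov(X,Y) = E[XY] - E[X]E[Y] = 47/5 - 26/5*12/5 = -77/25

-77/25


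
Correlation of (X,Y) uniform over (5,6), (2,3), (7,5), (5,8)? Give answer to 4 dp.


Cov(X,Y) = 1.6250, Var(X) = 3.1875, Var(Y) = 3.2500
rho = Cov/(sqrt(VarX)*sqrt(VarY)) = 0.5049

0.5049


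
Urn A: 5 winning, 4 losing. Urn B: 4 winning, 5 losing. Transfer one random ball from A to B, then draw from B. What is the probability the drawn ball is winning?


P(transfer winning) = 5/9; P(transfer losing) = 4/9
If winning transferred: Urn II has 5 winning of 10, so P(winning|winning moved) = 1/2
If losing transferred: Urn II has 4 winning of 10, so P(winning|losing moved) = 2/5
By total probability: P(winning) = 5/9*1/2 + 4/9*2/5 = 41/90

41/90


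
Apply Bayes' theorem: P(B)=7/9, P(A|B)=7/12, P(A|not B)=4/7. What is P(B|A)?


P(A) = P(A|B)P(B) + P(A|B')P(B') = 7/12*7/9 + 4/7*2/9 = 439/756
P(B|A) = P(A|B)P(B)/P(A) = (49/108)/(439/756) = 343/439

343/439


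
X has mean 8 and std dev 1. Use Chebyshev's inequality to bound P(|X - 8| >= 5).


k = 5/1 = 5
Chebyshev: P(|X-mu| >= k*sigma) <= 1/k^2 = 1/5^2 = 1/25

1/25


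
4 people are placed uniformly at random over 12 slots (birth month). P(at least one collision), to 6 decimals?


P(all different) = prod((12-i)/12 for i=0..3) = 0.572917
P(at least one match) = 1 - 0.572917 = 0.427083

0.427083


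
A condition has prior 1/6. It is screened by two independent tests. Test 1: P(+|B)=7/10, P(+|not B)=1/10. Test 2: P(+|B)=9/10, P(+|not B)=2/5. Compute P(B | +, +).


After test 1: P(+) = 7/10*1/6 + 1/10*5/6 = 1/5
P(B|+) = (7/60)/(1/5) = 7/12
After test 2 (use post1 as new prior): P(+) = 9/10*7/12 + 2/5*5/12 = 83/120
P(B|+,+) = (21/40)/(83/120) = 63/83

63/83


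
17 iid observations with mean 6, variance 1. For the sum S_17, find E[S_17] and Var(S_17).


E[S_n] = n*mu = 17*6 = 102
Var(S_n) = n*sigma^2 = 17*1 = 17

E[S_17]=102, Var(S_17)=17


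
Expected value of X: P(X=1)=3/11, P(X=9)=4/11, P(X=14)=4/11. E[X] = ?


E[X] = sum(x * P(x))
= 1*3/11 + 9*4/11 + 14*4/11
= 95/11

95/11


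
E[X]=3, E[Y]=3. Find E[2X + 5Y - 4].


E[2X + 5Y - 4] = 2*E[X] + 5*E[Y] - 4
= (2)*(3) + (5)*(3) + (-4)
= 6 + 15 - 4 = 17

17


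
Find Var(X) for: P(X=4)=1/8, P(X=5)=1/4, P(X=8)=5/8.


E[X] = 27/4, E[X^2] = 193/4
Var(X) = E[X^2] - (E[X])^2 = 193/4 - (27/4)^2 = 43/16

43/16


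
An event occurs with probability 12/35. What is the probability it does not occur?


P(A') = 1 - P(A) = 1 - 12/35 = 23/35

23/35


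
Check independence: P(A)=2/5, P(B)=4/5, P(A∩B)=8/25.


P(A)*P(B) = 2/5*4/5 = 8/25
P(A∩B) = 8/25, which equals P(A)P(B), so independent

Yes, A and B are independent


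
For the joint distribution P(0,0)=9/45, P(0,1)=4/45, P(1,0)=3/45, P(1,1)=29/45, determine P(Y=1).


P(Y=1) = P(0,1)+P(1,1) = 4/45 + 29/45 = 33/45 = 11/15

11/15


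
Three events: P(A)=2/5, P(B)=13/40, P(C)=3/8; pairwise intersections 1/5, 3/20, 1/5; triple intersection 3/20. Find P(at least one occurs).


P(A∪B∪C) = P(A)+P(B)+P(C) - P(AB)-P(AC)-P(BC) + P(ABC)
= 2/5+13/40+3/8 - 1/5-3/20-1/5 + 3/20
= 7/10

7/10


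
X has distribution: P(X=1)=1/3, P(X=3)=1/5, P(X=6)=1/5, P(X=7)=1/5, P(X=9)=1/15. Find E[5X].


E[5X] = sum(g(x)*P(x))
= 5*1/3 + 15*1/5 + 30*1/5 + 35*1/5 + 45*1/15
= 62/3

62/3


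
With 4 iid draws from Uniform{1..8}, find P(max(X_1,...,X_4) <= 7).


P(max <= 7) = P(all X_i <= 7) = (P(X_1 <= 7))^4
= (7/8)^4 = 2401/4096

2401/4096


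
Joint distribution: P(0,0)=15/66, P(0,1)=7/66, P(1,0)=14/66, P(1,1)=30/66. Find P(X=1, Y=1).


Read from table: P(X=1, Y=1) = 30/66 = 5/11

5/11


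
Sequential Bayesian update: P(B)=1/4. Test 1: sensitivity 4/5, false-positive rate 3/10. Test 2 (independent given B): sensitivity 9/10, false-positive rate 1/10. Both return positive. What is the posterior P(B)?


After test 1: P(+) = 4/5*1/4 + 3/10*3/4 = 17/40
P(B|+) = (1/5)/(17/40) = 8/17
After test 2 (use post1 as new prior): P(+) = 9/10*8/17 + 1/10*9/17 = 81/170
P(B|+,+) = (36/85)/(81/170) = 8/9

8/9


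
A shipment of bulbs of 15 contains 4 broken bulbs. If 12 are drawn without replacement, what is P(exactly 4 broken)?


P(X=4) = C(4,4)*C(11,8) / C(15,12)
= 1*165 / 455
= 165/455 = 33/91

33/91


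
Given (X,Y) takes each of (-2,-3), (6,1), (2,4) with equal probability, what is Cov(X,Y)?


E[X]=2, E[Y]=2/3, E[XY]=20/3
Cov(X,Y) = E[XY] - E[X]E[Y] = 20/3 - 2*2/3 = 16/3

16/3


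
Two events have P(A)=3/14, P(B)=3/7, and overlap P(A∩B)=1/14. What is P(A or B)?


P(A∪B) = P(A) + P(B) - P(A∩B)
= 3/14 + 3/7 - 1/14 = 4/7

4/7


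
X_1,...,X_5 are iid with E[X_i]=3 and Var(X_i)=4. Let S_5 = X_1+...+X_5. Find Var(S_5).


By independence, Var(S_n) = n*Var(X_1) = 5*4 = 20

20


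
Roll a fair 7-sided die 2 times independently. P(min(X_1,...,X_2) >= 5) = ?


P(min >= 5) = P(all X_i >= 5) = (P(X_1 >= 5))^2
= (3/7)^2 = 9/49

9/49


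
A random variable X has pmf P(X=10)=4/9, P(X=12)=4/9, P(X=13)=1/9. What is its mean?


E[X] = sum(x * P(x))
= 10*4/9 + 12*4/9 + 13*1/9
= 101/9

101/9


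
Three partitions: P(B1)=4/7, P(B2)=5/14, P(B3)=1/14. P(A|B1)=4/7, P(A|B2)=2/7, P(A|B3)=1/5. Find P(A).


P(A) = P(A|B1)P(B1) + P(A|B2)P(B2) + P(A|B3)P(B3)
= 4/7*4/7 + 2/7*5/14 + 1/5*1/14
= 16/49 + 5/49 + 1/70 = 31/70

31/70


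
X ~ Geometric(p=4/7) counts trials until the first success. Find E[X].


For geometric (trials until first success), E[X] = 1/p = 1/(4/7) = 7/4

7/4


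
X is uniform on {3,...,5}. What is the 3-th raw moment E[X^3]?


E[X^3] = (1/3) * sum(x^3 for x=3..5)
= 216/3 = 72

72


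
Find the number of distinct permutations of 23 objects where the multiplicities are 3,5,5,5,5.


23! = 25852016738884976640000
Denominator: 3!=6 * 5!=120 * 5!=120 * 5!=120 * 5!=120
Coefficient = 25852016738884976640000 / 1244160000 = 20778691437504

20778691437504


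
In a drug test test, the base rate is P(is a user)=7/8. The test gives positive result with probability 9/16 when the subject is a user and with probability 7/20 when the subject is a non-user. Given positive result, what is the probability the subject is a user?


P(A) = P(A|B)P(B) + P(A|B')P(B') = 9/16*7/8 + 7/20*1/8 = 343/640
P(B|A) = P(A|B)P(B)/P(A) = (63/128)/(343/640) = 45/49

45/49


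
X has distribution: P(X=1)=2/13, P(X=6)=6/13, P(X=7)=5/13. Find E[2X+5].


E[2X+5] = sum(g(x)*P(x))
= 7*2/13 + 17*6/13 + 19*5/13
= 211/13

211/13


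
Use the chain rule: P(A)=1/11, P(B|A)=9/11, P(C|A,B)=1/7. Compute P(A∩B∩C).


P(A∩B∩C) = P(A) * P(B|A) * P(C|A∩B)
= 1/11 * 9/11 * 1/7
= 9/121 * 1/7 = 9/847

9/847


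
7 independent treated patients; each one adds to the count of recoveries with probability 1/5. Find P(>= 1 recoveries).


P(at least one) = 1 - P(none)
P(none) = (1 - 1/5)^7 = (4/5)^7 = 16384/78125
P(at least one) = 1 - 16384/78125 = 61741/78125

61741/78125


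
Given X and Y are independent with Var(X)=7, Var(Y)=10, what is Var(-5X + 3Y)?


Independence => Cov(X,Y)=0
Var(-5X + 3Y) = (-5)^2*Var(X) + 3^2*Var(Y)
= 25*7 + 9*10 = 265

265


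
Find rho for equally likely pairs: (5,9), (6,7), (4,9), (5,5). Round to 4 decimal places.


Cov(X,Y) = -0.5000, Var(X) = 0.5000, Var(Y) = 2.7500
rho = Cov/(sqrt(VarX)*sqrt(VarY)) = -0.4264

-0.4264


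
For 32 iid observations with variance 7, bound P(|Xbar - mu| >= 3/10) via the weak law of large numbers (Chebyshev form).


Var(Xbar) = Var(X)/n = 7/32
Chebyshev: P(|Xbar-mu| >= 3/10) <= Var(Xbar)/(3/10)^2 = (7/32)/(9/100) = 175/72
Bound exceeds 1, so trivial bound: 1

1


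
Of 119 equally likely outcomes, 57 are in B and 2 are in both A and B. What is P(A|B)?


P(A|B) = P(A∩B)/P(B) = (2/119)/(57/119) = 2/57

2/57


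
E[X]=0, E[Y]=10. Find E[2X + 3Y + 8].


E[2X + 3Y + 8] = 2*E[X] + 3*E[Y] + 8
= (2)*(0) + (3)*(10) + (8)
= 0 + 30 + 8 = 38

38


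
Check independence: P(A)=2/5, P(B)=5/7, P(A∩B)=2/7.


P(A)*P(B) = 2/5*5/7 = 2/7
P(A∩B) = 2/7, which equals P(A)P(B), so independent

Yes, A and B are independent


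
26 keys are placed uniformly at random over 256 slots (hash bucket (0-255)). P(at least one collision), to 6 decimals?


P(all different) = prod((256-i)/256 for i=0..25) = 0.268765
P(at least one match) = 1 - 0.268765 = 0.731235

0.731235


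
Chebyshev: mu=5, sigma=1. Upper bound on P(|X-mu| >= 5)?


k = 5/1 = 5
Chebyshev: P(|X-mu| >= k*sigma) <= 1/k^2 = 1/5^2 = 1/25

1/25


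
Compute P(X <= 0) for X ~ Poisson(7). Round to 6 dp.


P(X<=0) = e^(-7)*7^0/0!
≈ 0.0009118820
≈ 0.000912

0.000912


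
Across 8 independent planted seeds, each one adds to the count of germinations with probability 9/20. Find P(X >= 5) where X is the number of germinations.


P(X>=5) = P(X=5) + P(X=6) + P(X=7) + P(X=8)
= 550159533/3200000000 + 450130527/6400000000 + 52612659/3200000000 + 43046721/25600000000
= 1333149273/5120000000

1333149273/5120000000


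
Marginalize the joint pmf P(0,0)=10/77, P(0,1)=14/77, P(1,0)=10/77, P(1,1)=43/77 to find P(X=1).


P(X=1) = P(1,0)+P(1,1) = 10/77 + 43/77 = 53/77

53/77


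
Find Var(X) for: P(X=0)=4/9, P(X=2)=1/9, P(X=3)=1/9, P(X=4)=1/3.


E[X] = 17/9, E[X^2] = 61/9
Var(X) = E[X^2] - (E[X])^2 = 61/9 - (17/9)^2 = 260/81

260/81


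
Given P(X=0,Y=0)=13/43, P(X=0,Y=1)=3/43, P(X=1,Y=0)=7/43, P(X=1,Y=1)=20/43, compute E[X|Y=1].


P(Y=1) = 23/43
E[X|Y=1] = (0*3 + 1*20)/23 = 20/23

20/23


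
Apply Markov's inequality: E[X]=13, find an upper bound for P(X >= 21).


Markov: P(X >= a) <= E[X]/a
P(X >= 21) <= 13/21

13/21


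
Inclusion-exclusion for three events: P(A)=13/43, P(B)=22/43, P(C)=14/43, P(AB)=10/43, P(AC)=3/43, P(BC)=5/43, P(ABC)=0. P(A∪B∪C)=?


P(A∪B∪C) = P(A)+P(B)+P(C) - P(AB)-P(AC)-P(BC) + P(ABC)
= 13/43+22/43+14/43 - 10/43-3/43-5/43 + 0
= 31/43

31/43


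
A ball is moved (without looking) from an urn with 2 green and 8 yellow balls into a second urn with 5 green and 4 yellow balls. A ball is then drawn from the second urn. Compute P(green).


P(transfer green) = 2/10 = 1/5; P(transfer yellow) = 4/5
If green transferred: Urn II has 6 green of 10, so P(green|green moved) = 3/5
If yellow transferred: Urn II has 5 green of 10, so P(green|yellow moved) = 1/2
By total probability: P(green) = 1/5*3/5 + 4/5*1/2 = 13/25

13/25


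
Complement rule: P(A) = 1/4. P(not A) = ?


P(A') = 1 - P(A) = 1 - 1/4 = 3/4

3/4


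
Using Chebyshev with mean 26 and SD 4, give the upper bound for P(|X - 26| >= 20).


k = 20/4 = 5
Chebyshev: P(|X-mu| >= k*sigma) <= 1/k^2 = 1/5^2 = 1/25

1/25


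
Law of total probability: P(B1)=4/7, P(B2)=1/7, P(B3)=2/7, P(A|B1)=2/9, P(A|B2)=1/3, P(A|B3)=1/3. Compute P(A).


P(A) = P(A|B1)P(B1) + P(A|B2)P(B2) + P(A|B3)P(B3)
= 2/9*4/7 + 1/3*1/7 + 1/3*2/7
= 8/63 + 1/21 + 2/21 = 17/63

17/63


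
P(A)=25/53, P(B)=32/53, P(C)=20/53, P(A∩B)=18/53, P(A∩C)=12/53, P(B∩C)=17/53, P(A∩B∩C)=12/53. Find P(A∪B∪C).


P(A∪B∪C) = P(A)+P(B)+P(C) - P(AB)-P(AC)-P(BC) + P(ABC)
= 25/53+32/53+20/53 - 18/53-12/53-17/53 + 12/53
= 42/53

42/53


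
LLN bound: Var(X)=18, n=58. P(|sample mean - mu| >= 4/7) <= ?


Var(Xbar) = Var(X)/n = 18/58
Chebyshev: P(|Xbar-mu| >= 4/7) <= Var(Xbar)/(4/7)^2 = (9/29)/(16/49) = 441/464

441/464


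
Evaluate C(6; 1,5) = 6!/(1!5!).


6! = 720
Denominator: 1!=1 * 5!=120
Coefficient = 720 / 120 = 6

6


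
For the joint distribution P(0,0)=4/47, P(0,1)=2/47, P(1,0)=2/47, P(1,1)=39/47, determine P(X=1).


P(X=1) = P(1,0)+P(1,1) = 2/47 + 39/47 = 41/47

41/47


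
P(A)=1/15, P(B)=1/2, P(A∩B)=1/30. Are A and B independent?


P(A)*P(B) = 1/15*1/2 = 1/30
P(A∩B) = 1/30, which equals P(A)P(B), so independent

Yes, A and B are independent


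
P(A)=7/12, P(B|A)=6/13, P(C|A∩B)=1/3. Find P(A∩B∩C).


P(A∩B∩C) = P(A) * P(B|A) * P(C|A∩B)
= 7/12 * 6/13 * 1/3
= 7/26 * 1/3 = 7/78

7/78


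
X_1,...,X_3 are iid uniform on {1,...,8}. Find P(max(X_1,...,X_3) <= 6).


P(max <= 6) = P(all X_i <= 6) = (P(X_1 <= 6))^3
= (6/8)^3 = (3/4)^3 = 27/64

27/64


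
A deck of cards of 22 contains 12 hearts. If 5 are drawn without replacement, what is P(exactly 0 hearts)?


P(X=0) = C(12,0)*C(10,5) / C(22,5)
= 1*252 / 26334
= 252/26334 = 2/209

2/209


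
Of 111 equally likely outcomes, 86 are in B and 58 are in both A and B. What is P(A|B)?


P(A|B) = P(A∩B)/P(B) = (58/111)/(86/111) = 58/86 = 29/43

29/43


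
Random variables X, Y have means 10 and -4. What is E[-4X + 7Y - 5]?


E[-4X + 7Y - 5] = -4*E[X] + 7*E[Y] - 5
= (-4)*(10) + (7)*(-4) + (-5)
= -40 - 28 - 5 = -73

-73


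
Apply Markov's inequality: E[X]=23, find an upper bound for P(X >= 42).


Markov: P(X >= a) <= E[X]/a
P(X >= 42) <= 23/42

23/42


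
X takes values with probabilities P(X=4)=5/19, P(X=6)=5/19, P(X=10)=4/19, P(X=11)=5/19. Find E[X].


E[X] = sum(x * P(x))
= 4*5/19 + 6*5/19 + 10*4/19 + 11*5/19
= 145/19

145/19


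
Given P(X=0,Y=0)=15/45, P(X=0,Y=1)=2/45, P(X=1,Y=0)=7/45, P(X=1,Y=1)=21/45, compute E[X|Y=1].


P(Y=1) = 23/45
E[X|Y=1] = (0*2 + 1*21)/23 = 21/23

21/23


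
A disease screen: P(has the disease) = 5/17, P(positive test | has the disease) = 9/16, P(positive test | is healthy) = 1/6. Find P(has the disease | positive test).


P(A) = P(A|B)P(B) + P(A|B')P(B') = 9/16*5/17 + 1/6*12/17 = 77/272
P(B|A) = P(A|B)P(B)/P(A) = (45/272)/(77/272) = 45/77

45/77


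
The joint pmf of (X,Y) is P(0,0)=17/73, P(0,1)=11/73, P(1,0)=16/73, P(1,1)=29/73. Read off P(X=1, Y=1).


Read from table: P(X=1, Y=1) = 29/73

29/73


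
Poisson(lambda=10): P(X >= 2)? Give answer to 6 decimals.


P(X>=2) = 1 - P(X<=1) = 1 - (e^(-10)*10^0/0! + e^(-10)*10^1/1!)
≈ 1 - (0.0000453999 + 0.0004539993)
= 1 - 0.0004993992 = 0.9995006008
≈ 0.999501

0.999501


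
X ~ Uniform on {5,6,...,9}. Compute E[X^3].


E[X^3] = (1/5) * sum(x^3 for x=5..9)
= 1925/5 = 385

385


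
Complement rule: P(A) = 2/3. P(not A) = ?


P(A') = 1 - P(A) = 1 - 2/3 = 1/3

1/3


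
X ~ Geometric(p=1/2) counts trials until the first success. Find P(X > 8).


P(X > 8) = P(first 8 trials all fail) = (1-p)^8 = (1/2)^8 = 1/256

1/256


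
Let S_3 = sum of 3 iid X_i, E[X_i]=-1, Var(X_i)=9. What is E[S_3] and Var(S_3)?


E[S_n] = n*mu = 3*-1 = -3
Var(S_n) = n*sigma^2 = 3*9 = 27

E[S_3]=-3, Var(S_3)=27


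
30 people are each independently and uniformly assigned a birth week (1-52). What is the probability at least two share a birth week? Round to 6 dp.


P(all different) = prod((52-i)/52 for i=0..29) = 0.000024
P(at least one match) = 1 - 0.000024 = 0.999976

0.999976


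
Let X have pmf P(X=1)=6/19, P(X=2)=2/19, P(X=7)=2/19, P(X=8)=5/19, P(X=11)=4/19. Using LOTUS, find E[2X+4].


E[2X+4] = sum(g(x)*P(x))
= 6*6/19 + 8*2/19 + 18*2/19 + 20*5/19 + 26*4/19
= 292/19

292/19


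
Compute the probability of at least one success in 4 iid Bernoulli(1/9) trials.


P(at least one) = 1 - P(none)
P(none) = (1 - 1/9)^4 = (8/9)^4 = 4096/6561
P(at least one) = 1 - 4096/6561 = 2465/6561

2465/6561


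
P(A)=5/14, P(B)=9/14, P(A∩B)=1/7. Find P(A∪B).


P(A∪B) = P(A) + P(B) - P(A∩B)
= 5/14 + 9/14 - 1/7 = 6/7

6/7


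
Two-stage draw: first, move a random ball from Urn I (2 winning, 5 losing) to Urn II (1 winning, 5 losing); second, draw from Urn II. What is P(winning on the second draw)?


P(transfer winning) = 2/7; P(transfer losing) = 5/7
If winning transferred: Urn II has 2 winning of 7, so P(winning|winning moved) = 2/7
If losing transferred: Urn II has 1 winning of 7, so P(winning|losing moved) = 1/7
By total probability: P(winning) = 2/7*2/7 + 5/7*1/7 = 9/49

9/49


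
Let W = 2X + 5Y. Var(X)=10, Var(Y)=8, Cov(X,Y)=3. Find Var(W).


Var(2X + 5Y) = 2^2*Var(X) + 5^2*Var(Y) + 2*2*5*Cov(X,Y)
= 4*10 + 25*8 + 20*3
= 40 + 200 + 60 = 300

300


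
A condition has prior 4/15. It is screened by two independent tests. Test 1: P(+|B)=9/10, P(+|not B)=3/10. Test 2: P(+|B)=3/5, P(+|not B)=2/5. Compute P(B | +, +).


After test 1: P(+) = 9/10*4/15 + 3/10*11/15 = 23/50
P(B|+) = (6/25)/(23/50) = 12/23
After test 2 (use post1 as new prior): P(+) = 3/5*12/23 + 2/5*11/23 = 58/115
P(B|+,+) = (36/115)/(58/115) = 18/29

18/29


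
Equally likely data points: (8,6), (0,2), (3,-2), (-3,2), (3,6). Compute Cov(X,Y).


E[X]=11/5, E[Y]=14/5, E[XY]=54/5
Cov(X,Y) = E[XY] - E[X]E[Y] = 54/5 - 11/5*14/5 = 116/25

116/25


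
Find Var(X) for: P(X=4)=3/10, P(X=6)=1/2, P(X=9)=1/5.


E[X] = 6, E[X^2] = 39
Var(X) = E[X^2] - (E[X])^2 = 39 - (6)^2 = 3

3


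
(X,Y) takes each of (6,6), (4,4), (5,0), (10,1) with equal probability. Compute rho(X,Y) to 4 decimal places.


Cov(X,Y) = -1.6875, Var(X) = 5.1875, Var(Y) = 5.6875
rho = Cov/(sqrt(VarX)*sqrt(VarY)) = -0.3107

-0.3107


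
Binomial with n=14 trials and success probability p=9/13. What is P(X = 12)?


P(X=12) = C(14,12) * p^12 * (1-p)^2
= 91 * 282429536481/23298085122481 * 16/169
= 31632108085872/302875106592253

31632108085872/302875106592253


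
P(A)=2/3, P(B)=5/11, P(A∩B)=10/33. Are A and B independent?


P(A)*P(B) = 2/3*5/11 = 10/33
P(A∩B) = 10/33, which equals P(A)P(B), so independent

Yes, A and B are independent


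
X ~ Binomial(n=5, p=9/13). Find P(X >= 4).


P(X>=4) = P(X=4) + P(X=5)
= 131220/371293 + 59049/371293
= 190269/371293

190269/371293


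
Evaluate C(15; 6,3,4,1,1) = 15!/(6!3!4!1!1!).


15! = 1307674368000
Denominator: 6!=720 * 3!=6 * 4!=24 * 1!=1 * 1!=1
Coefficient = 1307674368000 / 103680 = 12612600

12612600


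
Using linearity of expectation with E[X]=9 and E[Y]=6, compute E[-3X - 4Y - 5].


E[-3X - 4Y - 5] = -3*E[X] - 4*E[Y] - 5
= (-3)*(9) + (-4)*(6) + (-5)
= -27 - 24 - 5 = -56

-56


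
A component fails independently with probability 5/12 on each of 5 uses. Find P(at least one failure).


P(at least one) = 1 - P(none)
P(none) = (1 - 5/12)^5 = (7/12)^5 = 16807/248832
P(at least one) = 1 - 16807/248832 = 232025/248832

232025/248832


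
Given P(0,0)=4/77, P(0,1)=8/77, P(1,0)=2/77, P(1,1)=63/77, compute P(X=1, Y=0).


Read from table: P(X=1, Y=0) = 2/77

2/77


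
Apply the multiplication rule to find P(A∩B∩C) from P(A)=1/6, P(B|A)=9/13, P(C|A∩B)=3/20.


P(A∩B∩C) = P(A) * P(B|A) * P(C|A∩B)
= 1/6 * 9/13 * 3/20
= 3/26 * 3/20 = 9/520

9/520


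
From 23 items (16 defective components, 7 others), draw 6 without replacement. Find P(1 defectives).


P(X=1) = C(16,1)*C(7,5) / C(23,6)
= 16*21 / 100947
= 336/100947 = 16/4807

16/4807


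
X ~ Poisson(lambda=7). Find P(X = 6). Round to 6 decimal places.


P(X=6) = e^(-7) * 7^6 / 6!
≈ 0.0009118819656 * 117649 / 720
≈ 0.149003

0.149003


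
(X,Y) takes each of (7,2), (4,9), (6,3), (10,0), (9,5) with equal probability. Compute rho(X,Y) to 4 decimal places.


Cov(X,Y) = -4.7600, Var(X) = 4.5600, Var(Y) = 9.3600
rho = Cov/(sqrt(VarX)*sqrt(VarY)) = -0.7286

-0.7286


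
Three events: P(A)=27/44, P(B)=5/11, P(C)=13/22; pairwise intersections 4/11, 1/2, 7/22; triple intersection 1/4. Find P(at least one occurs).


P(A∪B∪C) = P(A)+P(B)+P(C) - P(AB)-P(AC)-P(BC) + P(ABC)
= 27/44+5/11+13/22 - 4/11-1/2-7/22 + 1/4
= 8/11

8/11


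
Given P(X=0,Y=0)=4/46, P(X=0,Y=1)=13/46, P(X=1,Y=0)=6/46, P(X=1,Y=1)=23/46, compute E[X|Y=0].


P(Y=0) = 10/46
E[X|Y=0] = (0*4 + 1*6)/10 = 6/10 = 3/5

3/5


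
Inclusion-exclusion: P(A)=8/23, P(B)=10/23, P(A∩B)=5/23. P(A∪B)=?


P(A∪B) = P(A) + P(B) - P(A∩B)
= 8/23 + 10/23 - 5/23 = 13/23

13/23


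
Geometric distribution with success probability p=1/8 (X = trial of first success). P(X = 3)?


P(X=3) = (1-p)^2 * p = (7/8)^2 * 1/8
= 49/64 * 1/8 = 49/512

49/512


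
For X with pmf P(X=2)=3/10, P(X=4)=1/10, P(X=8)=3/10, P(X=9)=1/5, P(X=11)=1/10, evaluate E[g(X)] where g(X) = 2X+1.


E[2X+1] = sum(g(x)*P(x))
= 5*3/10 + 9*1/10 + 17*3/10 + 19*1/5 + 23*1/10
= 68/5

68/5


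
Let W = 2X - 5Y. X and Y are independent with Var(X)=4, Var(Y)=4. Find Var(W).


Independence => Cov(X,Y)=0
Var(2X - 5Y) = 2^2*Var(X) + (-5)^2*Var(Y)
= 4*4 + 25*4 = 116

116


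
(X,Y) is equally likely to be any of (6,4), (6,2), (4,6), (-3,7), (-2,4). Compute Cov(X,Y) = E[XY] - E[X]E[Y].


E[X]=11/5, E[Y]=23/5, E[XY]=31/5
Cov(X,Y) = E[XY] - E[X]E[Y] = 31/5 - 11/5*23/5 = -98/25

-98/25


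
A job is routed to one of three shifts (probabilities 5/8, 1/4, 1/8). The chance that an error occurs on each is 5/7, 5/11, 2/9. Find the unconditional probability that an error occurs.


P(A) = P(A|B1)P(B1) + P(A|B2)P(B2) + P(A|B3)P(B3)
= 5/7*5/8 + 5/11*1/4 + 2/9*1/8
= 25/56 + 5/44 + 1/36 = 3259/5544

3259/5544


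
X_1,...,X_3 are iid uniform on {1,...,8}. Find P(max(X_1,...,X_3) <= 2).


P(max <= 2) = P(all X_i <= 2) = (P(X_1 <= 2))^3
= (2/8)^3 = (1/4)^3 = 1/64

1/64


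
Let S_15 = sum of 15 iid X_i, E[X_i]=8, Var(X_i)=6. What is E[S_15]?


E[S_n] = n*E[X_1] = 15*8 = 120

120


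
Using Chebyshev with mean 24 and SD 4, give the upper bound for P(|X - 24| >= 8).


k = 8/4 = 2
Chebyshev: P(|X-mu| >= k*sigma) <= 1/k^2 = 1/2^2 = 1/4

1/4


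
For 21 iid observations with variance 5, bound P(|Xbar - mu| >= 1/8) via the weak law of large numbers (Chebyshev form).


Var(Xbar) = Var(X)/n = 5/21
Chebyshev: P(|Xbar-mu| >= 1/8) <= Var(Xbar)/(1/8)^2 = (5/21)/(1/64) = 320/21
Bound exceeds 1, so trivial bound: 1

1


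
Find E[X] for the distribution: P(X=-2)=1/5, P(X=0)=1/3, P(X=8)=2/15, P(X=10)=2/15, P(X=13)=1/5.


E[X] = sum(x * P(x))
= -2*1/5 + 0*1/3 + 8*2/15 + 10*2/15 + 13*1/5
= 23/5

23/5


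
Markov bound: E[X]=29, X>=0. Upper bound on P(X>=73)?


Markov: P(X >= a) <= E[X]/a
P(X >= 73) <= 29/73

29/73


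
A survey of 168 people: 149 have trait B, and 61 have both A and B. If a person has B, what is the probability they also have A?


P(A|B) = P(A∩B)/P(B) = (61/168)/(149/168) = 61/149

61/149


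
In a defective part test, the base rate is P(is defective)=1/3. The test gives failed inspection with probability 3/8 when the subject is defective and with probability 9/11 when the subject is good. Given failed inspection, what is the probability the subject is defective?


P(A) = P(A|B)P(B) + P(A|B')P(B') = 3/8*1/3 + 9/11*2/3 = 59/88
P(B|A) = P(A|B)P(B)/P(A) = (1/8)/(59/88) = 11/59

11/59


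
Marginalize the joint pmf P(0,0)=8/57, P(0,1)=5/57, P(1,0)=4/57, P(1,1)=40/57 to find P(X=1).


P(X=1) = P(1,0)+P(1,1) = 4/57 + 40/57 = 44/57

44/57


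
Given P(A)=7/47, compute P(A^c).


P(A') = 1 - P(A) = 1 - 7/47 = 40/47

40/47


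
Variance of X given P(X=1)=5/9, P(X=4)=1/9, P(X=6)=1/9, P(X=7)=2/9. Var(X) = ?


E[X] = 29/9, E[X^2] = 155/9
Var(X) = E[X^2] - (E[X])^2 = 155/9 - (29/9)^2 = 554/81

554/81


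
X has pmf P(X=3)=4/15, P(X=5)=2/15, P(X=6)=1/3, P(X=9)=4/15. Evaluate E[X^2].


E[X^2] = sum(x^2 * P(x))
= 9*4/15 + 25*2/15 + 36*1/3 + 81*4/15
= 118/3

118/3


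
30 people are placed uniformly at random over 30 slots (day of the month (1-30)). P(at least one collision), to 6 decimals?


P(all different) = prod((30-i)/30 for i=0..29) = 0.000000
P(at least one match) = 1 - 0.000000 = 1.000000

1.000000


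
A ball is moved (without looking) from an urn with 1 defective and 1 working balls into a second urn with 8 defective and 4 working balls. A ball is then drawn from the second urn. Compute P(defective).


P(transfer defective) = 1/2; P(transfer working) = 1/2
If defective transferred: Urn II has 9 defective of 13, so P(defective|defective moved) = 9/13
If working transferred: Urn II has 8 defective of 13, so P(defective|working moved) = 8/13
By total probability: P(defective) = 1/2*9/13 + 1/2*8/13 = 17/26

17/26


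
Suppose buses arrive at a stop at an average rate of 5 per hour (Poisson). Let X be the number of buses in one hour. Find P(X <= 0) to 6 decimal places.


P(X<=0) = e^(-5)*5^0/0!
≈ 0.0067379470
≈ 0.006738

0.006738


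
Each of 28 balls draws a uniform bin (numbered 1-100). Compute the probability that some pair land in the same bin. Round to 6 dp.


P(all different) = prod((100-i)/100 for i=0..27) = 0.015241
P(at least one match) = 1 - 0.015241 = 0.984759

0.984759


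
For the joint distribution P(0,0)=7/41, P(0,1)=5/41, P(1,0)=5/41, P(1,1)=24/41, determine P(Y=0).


P(Y=0) = P(0,0)+P(1,0) = 7/41 + 5/41 = 12/41

12/41


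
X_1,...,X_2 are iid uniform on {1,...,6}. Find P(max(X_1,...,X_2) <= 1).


P(max <= 1) = P(all X_i <= 1) = (P(X_1 <= 1))^2
= (1/6)^2 = 1/36

1/36


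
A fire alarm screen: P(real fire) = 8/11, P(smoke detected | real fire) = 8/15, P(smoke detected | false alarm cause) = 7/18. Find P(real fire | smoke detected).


P(A) = P(A|B)P(B) + P(A|B')P(B') = 8/15*8/11 + 7/18*3/11 = 163/330
P(B|A) = P(A|B)P(B)/P(A) = (64/165)/(163/330) = 128/163

128/163


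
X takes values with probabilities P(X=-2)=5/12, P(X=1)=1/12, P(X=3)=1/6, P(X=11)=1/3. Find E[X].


E[X] = sum(x * P(x))
= -2*5/12 + 1*1/12 + 3*1/6 + 11*1/3
= 41/12

41/12


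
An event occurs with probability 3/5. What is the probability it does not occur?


P(A') = 1 - P(A) = 1 - 3/5 = 2/5

2/5


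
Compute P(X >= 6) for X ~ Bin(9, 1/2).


P(X>=6) = P(X=6) + P(X=7) + P(X=8) + P(X=9)
= 21/128 + 9/128 + 9/512 + 1/512
= 65/256

65/256


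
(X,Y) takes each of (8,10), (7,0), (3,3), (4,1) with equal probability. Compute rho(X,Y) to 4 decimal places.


Cov(X,Y) = 4.0000, Var(X) = 4.2500, Var(Y) = 15.2500
rho = Cov/(sqrt(VarX)*sqrt(VarY)) = 0.4969

0.4969


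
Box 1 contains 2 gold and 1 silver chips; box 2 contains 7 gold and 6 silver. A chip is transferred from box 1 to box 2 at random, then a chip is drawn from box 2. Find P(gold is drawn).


P(transfer gold) = 2/3; P(transfer silver) = 1/3
If gold transferred: Urn II has 8 gold of 14, so P(gold|gold moved) = 4/7
If silver transferred: Urn II has 7 gold of 14, so P(gold|silver moved) = 1/2
By total probability: P(gold) = 2/3*4/7 + 1/3*1/2 = 23/42

23/42


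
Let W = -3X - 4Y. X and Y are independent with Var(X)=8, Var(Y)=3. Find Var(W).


Independence => Cov(X,Y)=0
Var(-3X - 4Y) = (-3)^2*Var(X) + (-4)^2*Var(Y)
= 9*8 + 16*3 = 120

120


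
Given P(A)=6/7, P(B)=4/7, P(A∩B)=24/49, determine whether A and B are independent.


P(A)*P(B) = 6/7*4/7 = 24/49
P(A∩B) = 24/49, which equals P(A)P(B), so independent

Yes, A and B are independent


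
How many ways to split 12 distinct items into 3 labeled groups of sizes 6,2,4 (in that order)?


12! = 479001600
Denominator: 6!=720 * 2!=2 * 4!=24
Coefficient = 479001600 / 34560 = 13860

13860


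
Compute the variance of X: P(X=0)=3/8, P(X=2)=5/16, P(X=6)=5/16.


E[X] = 5/2, E[X^2] = 25/2
Var(X) = E[X^2] - (E[X])^2 = 25/2 - (5/2)^2 = 25/4

25/4


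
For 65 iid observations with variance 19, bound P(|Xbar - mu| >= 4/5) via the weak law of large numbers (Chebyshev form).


Var(Xbar) = Var(X)/n = 19/65
Chebyshev: P(|Xbar-mu| >= 4/5) <= Var(Xbar)/(4/5)^2 = (19/65)/(16/25) = 95/208

95/208


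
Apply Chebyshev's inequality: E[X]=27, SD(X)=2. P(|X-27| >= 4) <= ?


k = 4/2 = 2
Chebyshev: P(|X-mu| >= k*sigma) <= 1/k^2 = 1/2^2 = 1/4

1/4


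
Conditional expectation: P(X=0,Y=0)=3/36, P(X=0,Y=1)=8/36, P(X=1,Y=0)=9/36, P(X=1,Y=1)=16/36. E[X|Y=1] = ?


P(Y=1) = 24/36
E[X|Y=1] = (0*8 + 1*16)/24 = 16/24 = 2/3

2/3


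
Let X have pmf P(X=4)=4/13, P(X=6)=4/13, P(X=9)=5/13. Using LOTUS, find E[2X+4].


E[2X+4] = sum(g(x)*P(x))
= 12*4/13 + 16*4/13 + 22*5/13
= 222/13

222/13


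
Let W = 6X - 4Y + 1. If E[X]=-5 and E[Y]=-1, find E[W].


E[6X - 4Y + 1] = 6*E[X] - 4*E[Y] + 1
= (6)*(-5) + (-4)*(-1) + (1)
= -30 + 4 + 1 = -25

-25


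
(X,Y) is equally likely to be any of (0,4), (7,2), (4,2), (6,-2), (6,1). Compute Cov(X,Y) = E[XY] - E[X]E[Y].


E[X]=23/5, E[Y]=7/5, E[XY]=16/5
Cov(X,Y) = E[XY] - E[X]E[Y] = 16/5 - 23/5*7/5 = -81/25

-81/25


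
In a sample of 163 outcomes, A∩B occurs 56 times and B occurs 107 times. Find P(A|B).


P(A|B) = P(A∩B)/P(B) = (56/163)/(107/163) = 56/107

56/107


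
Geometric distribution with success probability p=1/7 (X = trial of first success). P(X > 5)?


P(X > 5) = P(first 5 trials all fail) = (1-p)^5 = (6/7)^5 = 7776/16807

7776/16807


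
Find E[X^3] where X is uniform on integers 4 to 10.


E[X^3] = (1/7) * sum(x^3 for x=4..10)
= 2989/7 = 427

427


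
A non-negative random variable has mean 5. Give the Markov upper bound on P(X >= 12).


Markov: P(X >= a) <= E[X]/a
P(X >= 12) <= 5/12

5/12


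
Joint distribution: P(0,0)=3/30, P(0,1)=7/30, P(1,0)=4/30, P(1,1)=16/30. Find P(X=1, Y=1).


Read from table: P(X=1, Y=1) = 16/30 = 8/15

8/15


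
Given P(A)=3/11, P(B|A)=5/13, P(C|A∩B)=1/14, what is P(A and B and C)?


P(A∩B∩C) = P(A) * P(B|A) * P(C|A∩B)
= 3/11 * 5/13 * 1/14
= 15/143 * 1/14 = 15/2002

15/2002


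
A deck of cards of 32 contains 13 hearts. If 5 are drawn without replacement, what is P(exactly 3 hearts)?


P(X=3) = C(13,3)*C(19,2) / C(32,5)
= 286*171 / 201376
= 48906/201376 = 24453/100688

24453/100688


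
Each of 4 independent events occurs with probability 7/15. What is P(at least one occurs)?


P(at least one) = 1 - P(none)
P(none) = (1 - 7/15)^4 = (8/15)^4 = 4096/50625
P(at least one) = 1 - 4096/50625 = 46529/50625

46529/50625


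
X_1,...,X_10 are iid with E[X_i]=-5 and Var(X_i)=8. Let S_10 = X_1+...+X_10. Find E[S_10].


E[S_n] = n*E[X_1] = 10*-5 = -50

-50


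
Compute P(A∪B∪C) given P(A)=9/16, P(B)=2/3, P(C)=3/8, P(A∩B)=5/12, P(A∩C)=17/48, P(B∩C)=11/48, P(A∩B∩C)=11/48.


P(A∪B∪C) = P(A)+P(B)+P(C) - P(AB)-P(AC)-P(BC) + P(ABC)
= 9/16+2/3+3/8 - 5/12-17/48-11/48 + 11/48
= 5/6

5/6


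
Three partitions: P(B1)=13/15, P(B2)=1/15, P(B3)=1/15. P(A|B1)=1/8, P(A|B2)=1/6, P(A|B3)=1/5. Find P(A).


P(A) = P(A|B1)P(B1) + P(A|B2)P(B2) + P(A|B3)P(B3)
= 1/8*13/15 + 1/6*1/15 + 1/5*1/15
= 13/120 + 1/90 + 1/75 = 239/1800

239/1800


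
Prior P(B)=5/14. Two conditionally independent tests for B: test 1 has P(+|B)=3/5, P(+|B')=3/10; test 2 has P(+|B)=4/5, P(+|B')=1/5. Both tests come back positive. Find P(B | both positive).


After test 1: P(+) = 3/5*5/14 + 3/10*9/14 = 57/140
P(B|+) = (3/14)/(57/140) = 10/19
After test 2 (use post1 as new prior): P(+) = 4/5*10/19 + 1/5*9/19 = 49/95
P(B|+,+) = (8/19)/(49/95) = 40/49

40/49


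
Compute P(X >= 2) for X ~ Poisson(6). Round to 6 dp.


P(X>=2) = 1 - P(X<=1) = 1 - (e^(-6)*6^0/0! + e^(-6)*6^1/1!)
≈ 1 - (0.0024787522 + 0.0148725131)
= 1 - 0.0173512653 = 0.9826487347
≈ 0.982649

0.982649


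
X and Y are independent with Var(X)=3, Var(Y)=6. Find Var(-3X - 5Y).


Independence => Cov(X,Y)=0
Var(-3X - 5Y) = (-3)^2*Var(X) + (-5)^2*Var(Y)
= 9*3 + 25*6 = 177

177


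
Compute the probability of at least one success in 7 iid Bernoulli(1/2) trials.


P(at least one) = 1 - P(none)
P(none) = (1 - 1/2)^7 = (1/2)^7 = 1/128
P(at least one) = 1 - 1/128 = 127/128

127/128


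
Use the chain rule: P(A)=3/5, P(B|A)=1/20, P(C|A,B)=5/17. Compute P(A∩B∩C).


P(A∩B∩C) = P(A) * P(B|A) * P(C|A∩B)
= 3/5 * 1/20 * 5/17
= 3/100 * 5/17 = 3/340

3/340


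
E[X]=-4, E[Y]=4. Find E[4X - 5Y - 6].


E[4X - 5Y - 6] = 4*E[X] - 5*E[Y] - 6
= (4)*(-4) + (-5)*(4) + (-6)
= -16 - 20 - 6 = -42

-42


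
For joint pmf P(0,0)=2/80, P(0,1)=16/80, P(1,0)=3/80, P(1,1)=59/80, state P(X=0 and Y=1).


Read from table: P(X=0, Y=1) = 16/80 = 1/5

1/5


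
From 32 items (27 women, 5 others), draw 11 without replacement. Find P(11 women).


P(X=11) = C(27,11)*C(5,0) / C(32,11)
= 13037895*1 / 129024480
= 13037895/129024480 = 2907/28768

2907/28768


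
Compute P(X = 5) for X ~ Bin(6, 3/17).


P(X=5) = C(6,5) * p^5 * (1-p)^1
= 6 * 243/1419857 * 14/17
= 20412/24137569

20412/24137569


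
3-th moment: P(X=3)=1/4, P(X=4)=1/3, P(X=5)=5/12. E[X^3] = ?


E[X^3] = sum(x^3 * P(x))
= 27*1/4 + 64*1/3 + 125*5/12
= 481/6

481/6


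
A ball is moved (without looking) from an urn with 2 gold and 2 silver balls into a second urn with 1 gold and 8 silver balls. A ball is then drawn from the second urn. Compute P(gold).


P(transfer gold) = 2/4 = 1/2; P(transfer silver) = 1/2
If gold transferred: Urn II has 2 gold of 10, so P(gold|gold moved) = 1/5
If silver transferred: Urn II has 1 gold of 10, so P(gold|silver moved) = 1/10
By total probability: P(gold) = 1/2*1/5 + 1/2*1/10 = 3/20

3/20


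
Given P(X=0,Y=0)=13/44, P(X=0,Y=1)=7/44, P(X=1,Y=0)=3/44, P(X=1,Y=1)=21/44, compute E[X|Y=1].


P(Y=1) = 28/44
E[X|Y=1] = (0*7 + 1*21)/28 = 21/28 = 3/4

3/4


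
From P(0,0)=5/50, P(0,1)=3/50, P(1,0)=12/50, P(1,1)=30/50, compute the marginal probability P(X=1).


P(X=1) = P(1,0)+P(1,1) = 12/50 + 30/50 = 42/50 = 21/25

21/25


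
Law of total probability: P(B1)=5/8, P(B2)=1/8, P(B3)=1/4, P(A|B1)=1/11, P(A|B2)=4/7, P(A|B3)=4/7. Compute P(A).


P(A) = P(A|B1)P(B1) + P(A|B2)P(B2) + P(A|B3)P(B3)
= 1/11*5/8 + 4/7*1/8 + 4/7*1/4
= 5/88 + 1/14 + 1/7 = 167/616

167/616


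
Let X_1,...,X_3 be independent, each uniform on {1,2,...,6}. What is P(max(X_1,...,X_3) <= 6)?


P(max <= 6) = P(all X_i <= 6) = (P(X_1 <= 6))^3
= (6/6)^3 = 1^3 = 1

1


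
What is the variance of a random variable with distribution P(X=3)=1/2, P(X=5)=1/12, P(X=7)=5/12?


E[X] = 29/6, E[X^2] = 27
Var(X) = E[X^2] - (E[X])^2 = 27 - (29/6)^2 = 131/36

131/36


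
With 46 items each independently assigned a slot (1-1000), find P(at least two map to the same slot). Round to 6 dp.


P(all different) = prod((1000-i)/1000 for i=0..45) = 0.349565
P(at least one match) = 1 - 0.349565 = 0.650435

0.650435


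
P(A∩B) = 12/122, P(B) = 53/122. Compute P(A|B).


P(A|B) = P(A∩B)/P(B) = (12/122)/(53/122) = 12/53

12/53


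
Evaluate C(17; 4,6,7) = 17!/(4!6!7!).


17! = 355687428096000
Denominator: 4!=24 * 6!=720 * 7!=5040
Coefficient = 355687428096000 / 87091200 = 4084080

4084080


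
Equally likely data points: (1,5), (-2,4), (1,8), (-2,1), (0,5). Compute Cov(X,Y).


E[X]=-2/5, E[Y]=23/5, E[XY]=3/5
Cov(X,Y) = E[XY] - E[X]E[Y] = 3/5 + 2/5*23/5 = 61/25

61/25


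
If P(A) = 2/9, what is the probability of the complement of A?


P(A') = 1 - P(A) = 1 - 2/9 = 7/9

7/9


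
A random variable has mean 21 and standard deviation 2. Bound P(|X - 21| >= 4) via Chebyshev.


k = 4/2 = 2
Chebyshev: P(|X-mu| >= k*sigma) <= 1/k^2 = 1/2^2 = 1/4

1/4


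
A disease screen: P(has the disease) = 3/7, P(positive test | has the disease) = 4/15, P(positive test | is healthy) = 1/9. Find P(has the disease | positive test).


P(A) = P(A|B)P(B) + P(A|B')P(B') = 4/15*3/7 + 1/9*4/7 = 8/45
P(B|A) = P(A|B)P(B)/P(A) = (4/35)/(8/45) = 9/14

9/14


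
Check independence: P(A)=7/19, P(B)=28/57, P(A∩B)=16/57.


P(A)*P(B) = 7/19*28/57 = 196/1083
P(A∩B) = 16/57 != 196/1083, so not independent

No, A and B are not independent


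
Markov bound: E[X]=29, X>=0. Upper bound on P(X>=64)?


Markov: P(X >= a) <= E[X]/a
P(X >= 64) <= 29/64

29/64


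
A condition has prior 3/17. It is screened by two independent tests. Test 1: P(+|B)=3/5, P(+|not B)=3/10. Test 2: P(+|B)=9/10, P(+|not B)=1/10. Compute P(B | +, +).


After test 1: P(+) = 3/5*3/17 + 3/10*14/17 = 6/17
P(B|+) = (9/85)/(6/17) = 3/10
After test 2 (use post1 as new prior): P(+) = 9/10*3/10 + 1/10*7/10 = 17/50
P(B|+,+) = (27/100)/(17/50) = 27/34

27/34


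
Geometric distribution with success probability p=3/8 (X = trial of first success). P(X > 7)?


P(X > 7) = P(first 7 trials all fail) = (1-p)^7 = (5/8)^7 = 78125/2097152

78125/2097152


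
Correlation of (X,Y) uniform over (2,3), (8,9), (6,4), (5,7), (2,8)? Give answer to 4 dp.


Cov(X,Y) = 2.0800, Var(X) = 5.4400, Var(Y) = 5.3600
rho = Cov/(sqrt(VarX)*sqrt(VarY)) = 0.3852

0.3852


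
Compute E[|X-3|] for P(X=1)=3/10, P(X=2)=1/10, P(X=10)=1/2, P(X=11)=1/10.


E[|X-3|] = sum(g(x)*P(x))
= 2*3/10 + 1*1/10 + 7*1/2 + 8*1/10
= 5

5


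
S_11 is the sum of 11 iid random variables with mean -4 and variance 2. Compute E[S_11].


E[S_n] = n*E[X_1] = 11*-4 = -44

-44
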